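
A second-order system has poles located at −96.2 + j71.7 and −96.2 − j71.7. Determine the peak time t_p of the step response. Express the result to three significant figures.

t_p ≈ 0.0438 s

t_p = π/ω_d with ω_d = 71.7 (the imaginary part), so t_p = 0.0438 s.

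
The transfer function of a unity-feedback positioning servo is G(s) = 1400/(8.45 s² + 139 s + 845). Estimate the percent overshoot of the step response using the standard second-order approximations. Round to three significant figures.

%OS ≈ 1.06%

Dividing through by 8.45: denominator becomes s² + 16.45 s + 100.0.
So ω_n = √100.0 = 10.0 rad/s and ζ = 16.45/(2·10.0) = 0.822.
%OS = 100·exp(−πζ/√(1−ζ²)) = 1.06%.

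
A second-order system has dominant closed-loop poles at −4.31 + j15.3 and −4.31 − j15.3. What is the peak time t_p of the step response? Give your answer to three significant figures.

t_p = π/ω_d with ω_d = 15.3 (the imaginary part), so t_p = 0.205 s.

t_p ≈ 0.205 s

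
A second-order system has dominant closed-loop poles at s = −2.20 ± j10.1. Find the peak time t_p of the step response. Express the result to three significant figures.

t_p ≈ 0.311 s

t_p = π/ω_d with ω_d = 10.1 (the imaginary part), so t_p = 0.311 s.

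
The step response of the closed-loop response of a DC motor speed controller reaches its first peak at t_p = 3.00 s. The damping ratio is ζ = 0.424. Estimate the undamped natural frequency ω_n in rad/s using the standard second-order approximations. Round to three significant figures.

Peak time t_p = π/ω_d, so ω_d = π/t_p = π/3.00 = 1.05 rad/s.
ω_n = ω_d/√(1−ζ²) = 1.05/√0.820 = 1.16 rad/s.

ω_n ≈ 1.16 rad/s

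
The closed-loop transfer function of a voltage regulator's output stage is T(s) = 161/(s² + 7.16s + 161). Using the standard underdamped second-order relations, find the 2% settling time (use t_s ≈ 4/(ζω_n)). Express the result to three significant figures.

Matching coefficients with s² + 2ζω_n s + ω_n² gives ω_n² = 161 ⇒ ω_n = 12.7 rad/s, and ζ = 7.16/(2ω_n) = 0.282.
t_s ≈ 4/(ζω_n) = 4/(0.282·12.7) = 1.12 s.

t_s ≈ 1.12 s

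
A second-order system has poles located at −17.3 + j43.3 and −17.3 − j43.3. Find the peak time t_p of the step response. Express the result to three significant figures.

t_p = π/ω_d with ω_d = 43.3 (the imaginary part), so t_p = 0.0726 s.

t_p ≈ 0.0726 s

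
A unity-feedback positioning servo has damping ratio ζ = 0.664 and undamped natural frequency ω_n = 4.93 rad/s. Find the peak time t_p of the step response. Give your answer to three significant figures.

t_p ≈ 0.852 s

The damped frequency is ω_d = ω_n√(1−ζ²) = 4.93·√(1−0.441) = 3.69 rad/s.
Peak time t_p = π/ω_d = π/3.69 = 0.852 s.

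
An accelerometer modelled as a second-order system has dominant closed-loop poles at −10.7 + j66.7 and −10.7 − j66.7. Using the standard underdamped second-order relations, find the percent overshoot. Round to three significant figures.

|pole| = ω_n = √(10.7² + 66.7²) = 67.6 rad/s; ζ = cos θ = σ/ω_n = 0.158.
%OS = 100·exp(−πζ/√(1−ζ²)) = 60.4%.

%OS ≈ 60.4%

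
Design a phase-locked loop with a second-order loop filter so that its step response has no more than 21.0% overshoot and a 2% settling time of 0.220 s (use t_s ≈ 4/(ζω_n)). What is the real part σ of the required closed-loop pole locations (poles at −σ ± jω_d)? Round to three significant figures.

σ ≈ 18.2

The settling-time spec alone fixes σ = ζω_n = 4/t_s = 4/0.220 = 18.2.
(Overshoot then fixes ζ = 0.445 and hence ω_d = σ·√(1−ζ²)/ζ = 36.6 rad/s.)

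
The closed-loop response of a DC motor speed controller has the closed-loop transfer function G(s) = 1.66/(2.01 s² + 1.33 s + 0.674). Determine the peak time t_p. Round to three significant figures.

t_p ≈ 6.61 s

Dividing through by 2.01: denominator becomes s² + 0.6617 s + 0.3353.
So ω_n = √0.3353 = 0.579 rad/s and ζ = 0.6617/(2·0.579) = 0.571.
ω_d = 0.579·√(1 − 0.571²) = 0.475 rad/s. t_p = π/ω_d = 6.61 s.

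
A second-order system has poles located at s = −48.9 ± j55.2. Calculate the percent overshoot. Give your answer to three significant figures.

%OS ≈ 6.19%

|pole| = ω_n = √(48.9² + 55.2²) = 73.7 rad/s; ζ = cos θ = σ/ω_n = 0.663.
%OS = 100 e^{−πζ/√(1−ζ²)} with ζ = 0.663 gives 6.19%.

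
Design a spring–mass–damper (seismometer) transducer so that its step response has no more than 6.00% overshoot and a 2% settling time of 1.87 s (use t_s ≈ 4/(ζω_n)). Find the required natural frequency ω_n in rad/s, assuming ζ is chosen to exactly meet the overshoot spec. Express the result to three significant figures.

ω_n ≈ 3.21 rad/s

Inverting the overshoot relation: ζ = |ln 0.0600|/√(π² + ln²0.0600) = 0.667.
From t_s ≈ 4/(ζω_n): ω_n = 4/(ζ·t_s) = 4/(0.667·1.87) = 3.21 rad/s.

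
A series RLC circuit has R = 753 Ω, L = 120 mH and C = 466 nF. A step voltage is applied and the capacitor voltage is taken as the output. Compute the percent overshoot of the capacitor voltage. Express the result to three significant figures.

%OS ≈ 3.09%

For a series RLC circuit (capacitor voltage as output), ω_n = 1/√(LC) = 1/√(120 mH · 466 nF) = 4230 rad/s.
ζ = (R/2)·√(C/L) = (753/2)·√(466 nF/120 mH) = 0.742.
Overshoot: exp(−π·0.742/√(1−0.742²)) = 0.0309, i.e. 3.09%.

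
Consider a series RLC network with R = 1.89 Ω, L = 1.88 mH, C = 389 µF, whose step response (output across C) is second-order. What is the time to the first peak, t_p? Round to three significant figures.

t_p ≈ 0.00298 s

For a series RLC circuit (capacitor voltage as output), ω_n = 1/√(LC) = 1/√(1.88 mH · 389 µF) = 1170 rad/s.
ζ = (R/2)·√(C/L) = (1.89/2)·√(389 µF/1.88 mH) = 0.430.
ω_d = 1170·√(1 − 0.430²) = 1060 rad/s. t_p = π/ω_d = 0.00298 s.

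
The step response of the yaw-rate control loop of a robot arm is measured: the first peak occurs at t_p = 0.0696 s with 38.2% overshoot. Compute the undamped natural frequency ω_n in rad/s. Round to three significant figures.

ω_n ≈ 47.2 rad/s

ζ from %OS: ζ = |ln 0.382|/√(π²+ln²0.382) = 0.293.
t_p = π/ω_d ⇒ ω_d = 45.1 rad/s; then ω_n = ω_d/√(1−ζ²) = 47.2 rad/s.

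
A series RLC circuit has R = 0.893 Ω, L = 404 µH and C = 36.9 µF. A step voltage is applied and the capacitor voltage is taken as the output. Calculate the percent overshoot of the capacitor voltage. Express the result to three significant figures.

%OS ≈ 65.2%

For a series RLC circuit (capacitor voltage as output), ω_n = 1/√(LC) = 1/√(404 µH · 36.9 µF) = 8190 rad/s.
ζ = (R/2)·√(C/L) = (0.893/2)·√(36.9 µF/404 µH) = 0.135.
Overshoot: exp(−π·0.135/√(1−0.135²)) = 0.652, i.e. 65.2%.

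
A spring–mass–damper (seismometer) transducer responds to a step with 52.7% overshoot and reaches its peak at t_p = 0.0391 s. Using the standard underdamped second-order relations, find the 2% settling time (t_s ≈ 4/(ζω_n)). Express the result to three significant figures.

The overshoot fixes ζ = −ln(OS)/√(π²+ln²(OS)) = 0.200.
t_p = π/ω_d ⇒ ω_d = 80.3 rad/s; then ω_n = ω_d/√(1−ζ²) = 82.0 rad/s.
t_s ≈ 4/(ζω_n) = 4/(0.200·82.0) = 0.244 s.

t_s ≈ 0.244 s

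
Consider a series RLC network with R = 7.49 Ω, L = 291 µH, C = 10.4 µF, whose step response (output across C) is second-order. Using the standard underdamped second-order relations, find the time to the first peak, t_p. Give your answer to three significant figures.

t_p ≈ 0.000245 s

For a series RLC circuit (capacitor voltage as output), ω_n = 1/√(LC) = 1/√(291 µH · 10.4 µF) = 18200 rad/s.
ζ = (R/2)·√(C/L) = (7.49/2)·√(10.4 µF/291 µH) = 0.708.
ω_d = 18200·√(1 − 0.708²) = 12800 rad/s. t_p = π/ω_d = 0.000245 s.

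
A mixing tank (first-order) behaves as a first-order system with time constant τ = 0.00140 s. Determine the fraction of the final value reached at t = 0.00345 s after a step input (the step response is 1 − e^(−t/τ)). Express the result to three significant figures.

y/y_∞ ≈ 0.915

y(t)/y_∞ = 1 − e^(−t/τ) = 1 − e^(−0.00345/0.00140) = 1 − e^(−2.46) = 0.915.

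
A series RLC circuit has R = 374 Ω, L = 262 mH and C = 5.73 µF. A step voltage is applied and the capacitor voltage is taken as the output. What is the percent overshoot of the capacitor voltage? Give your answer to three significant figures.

For a series RLC circuit (capacitor voltage as output), ω_n = 1/√(LC) = 1/√(262 mH · 5.73 µF) = 816 rad/s.
ζ = (R/2)·√(C/L) = (374/2)·√(5.73 µF/262 mH) = 0.875.
%OS = 100 e^{−πζ/√(1−ζ²)} with ζ = 0.875 gives 0.347%.

%OS ≈ 0.347%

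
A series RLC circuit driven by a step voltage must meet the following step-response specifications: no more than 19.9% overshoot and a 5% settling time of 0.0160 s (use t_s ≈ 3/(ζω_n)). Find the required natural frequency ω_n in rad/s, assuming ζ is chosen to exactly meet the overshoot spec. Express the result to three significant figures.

ω_n ≈ 410 rad/s

ζ = −ln(OS)/√(π² + (ln OS)²). With OS = 0.199, ln OS = −1.614 and ζ = 1.614/3.532 = 0.457.
Then ω_n = 3/(ζ t_s) = 3/(0.457 × 0.0160) = 410 rad/s.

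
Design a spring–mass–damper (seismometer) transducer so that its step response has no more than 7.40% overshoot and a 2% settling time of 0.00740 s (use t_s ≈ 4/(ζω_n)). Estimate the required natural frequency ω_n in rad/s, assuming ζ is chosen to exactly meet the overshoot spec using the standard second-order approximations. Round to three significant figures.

ζ = −ln(OS)/√(π² + (ln OS)²). With OS = 0.0740, ln OS = −2.604 and ζ = 2.604/4.080 = 0.638.
Then ω_n = 4/(ζ t_s) = 4/(0.638 × 0.00740) = 847 rad/s.

ω_n ≈ 847 rad/s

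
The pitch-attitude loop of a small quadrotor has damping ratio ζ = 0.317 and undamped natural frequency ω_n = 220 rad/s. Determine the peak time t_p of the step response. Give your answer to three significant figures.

The damped frequency is ω_d = ω_n√(1−ζ²) = 220·√(1−0.100) = 209 rad/s.
Peak time t_p = π/ω_d = π/209 = 0.0151 s.

t_p ≈ 0.0151 s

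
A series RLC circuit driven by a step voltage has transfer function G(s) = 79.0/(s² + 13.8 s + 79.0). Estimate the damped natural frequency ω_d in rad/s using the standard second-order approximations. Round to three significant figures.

Matching coefficients with s² + 2ζω_n s + ω_n² gives ω_n² = 79.0 ⇒ ω_n = 8.89 rad/s, and ζ = 13.8/(2ω_n) = 0.776.
The damped frequency ω_d = ω_n√(1−ζ²) = 5.60 rad/s.

ω_d ≈ 5.60 rad/s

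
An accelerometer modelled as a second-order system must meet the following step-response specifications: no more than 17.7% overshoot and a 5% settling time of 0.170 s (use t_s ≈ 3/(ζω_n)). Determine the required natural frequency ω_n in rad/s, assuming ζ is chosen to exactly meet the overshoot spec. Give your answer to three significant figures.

From %OS = 100·exp(−πζ/√(1−ζ²)), invert to get ζ = −ln(OS)/√(π² + ln²(OS)) with OS = 0.177.
−ln 0.177 = 1.732, so ζ = 1.732/√(π² + 2.998) = 0.483.
Then ω_n = 3/(ζ t_s) = 3/(0.483 × 0.170) = 36.6 rad/s.

ω_n ≈ 36.6 rad/s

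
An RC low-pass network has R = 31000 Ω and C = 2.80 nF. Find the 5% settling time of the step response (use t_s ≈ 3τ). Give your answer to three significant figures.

τ = RC = 31000 × 2.80 nF = 0.0000868 s.
t_s ≈ 3τ = 0.000260 s.

t_s ≈ 0.000260 s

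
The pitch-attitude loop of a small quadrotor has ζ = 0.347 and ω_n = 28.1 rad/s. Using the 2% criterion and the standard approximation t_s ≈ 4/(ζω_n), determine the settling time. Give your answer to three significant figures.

t_s ≈ 0.410 s

t_s ≈ 4/(ζω_n) = 4/(0.347 × 28.1) = 0.410 s.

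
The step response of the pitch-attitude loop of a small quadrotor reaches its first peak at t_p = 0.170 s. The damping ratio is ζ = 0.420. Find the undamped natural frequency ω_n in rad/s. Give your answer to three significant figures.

ω_n ≈ 20.4 rad/s

Peak time t_p = π/ω_d, so ω_d = π/t_p = π/0.170 = 18.5 rad/s.
ω_n = ω_d/√(1−ζ²) = 18.5/√0.824 = 20.4 rad/s.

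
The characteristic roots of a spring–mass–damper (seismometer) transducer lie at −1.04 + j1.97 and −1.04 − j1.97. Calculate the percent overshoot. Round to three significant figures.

|pole| = ω_n = √(1.04² + 1.97²) = 2.23 rad/s; ζ = cos θ = σ/ω_n = 0.467.
%OS = 100 e^{−πζ/√(1−ζ²)} with ζ = 0.467 gives 19.0%.

%OS ≈ 19.0%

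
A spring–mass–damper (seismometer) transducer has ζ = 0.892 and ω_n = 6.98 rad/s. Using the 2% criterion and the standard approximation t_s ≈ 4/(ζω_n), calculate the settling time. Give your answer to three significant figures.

t_s ≈ 0.642 s

t_s ≈ 4/(ζω_n) = 4/(0.892 × 6.98) = 0.642 s.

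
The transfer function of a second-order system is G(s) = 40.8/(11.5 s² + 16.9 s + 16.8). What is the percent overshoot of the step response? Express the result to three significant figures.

%OS ≈ 9.02%

Dividing through by 11.5: denominator becomes s² + 1.470 s + 1.461.
So ω_n = √1.461 = 1.21 rad/s and ζ = 1.470/(2·1.21) = 0.608.
Overshoot: exp(−π·0.608/√(1−0.608²)) = 0.0902, i.e. 9.02%.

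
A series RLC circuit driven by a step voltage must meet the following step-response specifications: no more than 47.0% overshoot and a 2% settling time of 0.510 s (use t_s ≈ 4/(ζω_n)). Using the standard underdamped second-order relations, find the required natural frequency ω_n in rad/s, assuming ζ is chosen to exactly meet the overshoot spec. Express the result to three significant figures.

ω_n ≈ 33.6 rad/s

Inverting the overshoot relation: ζ = |ln 0.470|/√(π² + ln²0.470) = 0.234.
Then ω_n = 4/(ζ t_s) = 4/(0.234 × 0.510) = 33.6 rad/s.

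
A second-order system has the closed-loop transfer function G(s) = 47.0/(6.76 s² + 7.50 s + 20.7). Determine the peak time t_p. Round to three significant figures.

Dividing through by 6.76: denominator becomes s² + 1.109 s + 3.062.
So ω_n = √3.062 = 1.75 rad/s and ζ = 1.109/(2·1.75) = 0.317.
ω_d = ω_n√(1−ζ²) = 1.66 rad/s. t_p = π/ω_d = 1.89 s.

t_p ≈ 1.89 s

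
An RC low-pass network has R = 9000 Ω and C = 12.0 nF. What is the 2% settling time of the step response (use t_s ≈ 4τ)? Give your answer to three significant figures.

τ = RC = 9000 × 12.0 nF = 0.000108 s.
t_s ≈ 4τ = 0.000432 s.

t_s ≈ 0.000432 s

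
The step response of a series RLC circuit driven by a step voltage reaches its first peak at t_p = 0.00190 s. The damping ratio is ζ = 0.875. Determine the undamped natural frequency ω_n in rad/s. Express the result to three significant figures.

Peak time t_p = π/ω_d, so ω_d = π/t_p = π/0.00190 = 1650 rad/s.
ω_n = ω_d/√(1−ζ²) = 1650/√0.234 = 3420 rad/s.

ω_n ≈ 3420 rad/s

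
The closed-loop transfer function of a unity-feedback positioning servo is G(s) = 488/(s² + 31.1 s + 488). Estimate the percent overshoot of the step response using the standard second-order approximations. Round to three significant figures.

Matching coefficients with s² + 2ζω_n s + ω_n² gives ω_n² = 488 ⇒ ω_n = 22.1 rad/s, and ζ = 31.1/(2ω_n) = 0.704.
%OS = 100 e^{−πζ/√(1−ζ²)} with ζ = 0.704 gives 4.44%.

%OS ≈ 4.44%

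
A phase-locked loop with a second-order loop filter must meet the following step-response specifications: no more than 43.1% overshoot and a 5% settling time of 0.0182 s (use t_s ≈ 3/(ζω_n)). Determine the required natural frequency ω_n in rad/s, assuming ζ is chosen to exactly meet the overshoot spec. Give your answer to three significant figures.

ω_n ≈ 637 rad/s

From %OS = 100·exp(−πζ/√(1−ζ²)), invert to get ζ = −ln(OS)/√(π² + ln²(OS)) with OS = 0.431.
−ln 0.431 = 0.8416, so ζ = 0.8416/√(π² + 0.7084) = 0.259.
From t_s ≈ 3/(ζω_n): ω_n = 3/(ζ·t_s) = 3/(0.259·0.0182) = 637 rad/s.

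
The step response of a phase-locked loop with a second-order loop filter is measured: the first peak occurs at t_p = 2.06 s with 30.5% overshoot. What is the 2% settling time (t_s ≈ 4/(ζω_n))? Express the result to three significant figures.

The overshoot fixes ζ = −ln(OS)/√(π²+ln²(OS)) = 0.354.
t_p = π/ω_d ⇒ ω_d = 1.53 rad/s; then ω_n = ω_d/√(1−ζ²) = 1.63 rad/s.
t_s ≈ 4/(ζω_n) = 4/(0.354·1.63) = 6.94 s.

t_s ≈ 6.94 s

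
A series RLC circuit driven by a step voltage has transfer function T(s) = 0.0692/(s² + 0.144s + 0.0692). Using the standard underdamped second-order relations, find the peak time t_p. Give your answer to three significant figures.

Matching coefficients with s² + 2ζω_n s + ω_n² gives ω_n² = 0.0692 ⇒ ω_n = 0.263 rad/s, and ζ = 0.144/(2ω_n) = 0.274.
The damped frequency ω_d = ω_n√(1−ζ²) = 0.253 rad/s. Then t_p = π/ω_d = 12.4 s.

t_p ≈ 12.4 s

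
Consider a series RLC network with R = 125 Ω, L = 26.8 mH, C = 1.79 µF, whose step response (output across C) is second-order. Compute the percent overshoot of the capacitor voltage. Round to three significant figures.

For a series RLC circuit (capacitor voltage as output), ω_n = 1/√(LC) = 1/√(26.8 mH · 1.79 µF) = 4570 rad/s.
ζ = (R/2)·√(C/L) = (125/2)·√(1.79 µF/26.8 mH) = 0.511.
%OS = 100·exp(−πζ/√(1−ζ²)) = 15.5%.

%OS ≈ 15.5%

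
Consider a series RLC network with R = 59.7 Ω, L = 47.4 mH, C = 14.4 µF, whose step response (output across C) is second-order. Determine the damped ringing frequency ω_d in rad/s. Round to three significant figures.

For a series RLC circuit (capacitor voltage as output), ω_n = 1/√(LC) = 1/√(47.4 mH · 14.4 µF) = 1210 rad/s.
ζ = (R/2)·√(C/L) = (59.7/2)·√(14.4 µF/47.4 mH) = 0.520.
The damped frequency ω_d = ω_n√(1−ζ²) = 1030 rad/s.

ω_d ≈ 1030 rad/s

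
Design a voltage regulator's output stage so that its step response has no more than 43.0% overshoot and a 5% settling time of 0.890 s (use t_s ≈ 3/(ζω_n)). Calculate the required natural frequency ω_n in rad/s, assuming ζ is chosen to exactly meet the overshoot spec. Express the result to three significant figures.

ω_n ≈ 13.0 rad/s

ζ = −ln(OS)/√(π² + (ln OS)²). With OS = 0.430, ln OS = −0.8440 and ζ = 0.8440/3.253 = 0.259.
Then ω_n = 3/(ζ t_s) = 3/(0.259 × 0.890) = 13.0 rad/s.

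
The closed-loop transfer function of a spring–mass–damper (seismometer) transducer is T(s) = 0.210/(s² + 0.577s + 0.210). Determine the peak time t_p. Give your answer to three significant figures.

t_p ≈ 8.82 s

Comparing the denominator to s² + 2ζω_n s + ω_n²: ω_n = √0.210 = 0.458 rad/s, and 2ζω_n = 0.577 so ζ = 0.577/(2·0.458) = 0.630.
ω_d = 0.458·√(1 − 0.630²) = 0.356 rad/s. Then t_p = π/ω_d = 8.82 s.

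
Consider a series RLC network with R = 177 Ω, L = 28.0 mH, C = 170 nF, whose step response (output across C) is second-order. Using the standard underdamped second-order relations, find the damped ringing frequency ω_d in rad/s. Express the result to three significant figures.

ω_d ≈ 14100 rad/s

For a series RLC circuit (capacitor voltage as output), ω_n = 1/√(LC) = 1/√(28.0 mH · 170 nF) = 14500 rad/s.
ζ = (R/2)·√(C/L) = (177/2)·√(170 nF/28.0 mH) = 0.218.
ω_d = 14500·√(1 − 0.218²) = 14100 rad/s.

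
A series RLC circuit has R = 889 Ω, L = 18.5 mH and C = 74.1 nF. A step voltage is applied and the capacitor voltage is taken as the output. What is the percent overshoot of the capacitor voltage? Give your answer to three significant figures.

%OS ≈ 0.220%

For a series RLC circuit (capacitor voltage as output), ω_n = 1/√(LC) = 1/√(18.5 mH · 74.1 nF) = 27000 rad/s.
ζ = (R/2)·√(C/L) = (889/2)·√(74.1 nF/18.5 mH) = 0.890.
%OS = 100·exp(−πζ/√(1−ζ²)) = 0.220%.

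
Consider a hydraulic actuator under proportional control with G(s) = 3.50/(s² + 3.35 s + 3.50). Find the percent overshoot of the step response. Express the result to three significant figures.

%OS ≈ 0.181%

Comparing the denominator to s² + 2ζω_n s + ω_n²: ω_n = √3.50 = 1.87 rad/s, and 2ζω_n = 3.35 so ζ = 3.35/(2·1.87) = 0.895.
Overshoot: exp(−π·0.895/√(1−0.895²)) = 0.00181, i.e. 0.181%.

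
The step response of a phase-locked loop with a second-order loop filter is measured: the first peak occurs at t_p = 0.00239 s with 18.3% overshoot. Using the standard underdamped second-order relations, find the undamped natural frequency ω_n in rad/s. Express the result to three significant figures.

ω_n ≈ 1490 rad/s

From the overshoot, ζ = −ln(OS)/√(π²+ln²(OS)) = 0.476.
From t_p = π/ω_d, ω_d = π/0.00239 = 1310 rad/s, so ω_n = ω_d/√(1−ζ²) = 1490 rad/s.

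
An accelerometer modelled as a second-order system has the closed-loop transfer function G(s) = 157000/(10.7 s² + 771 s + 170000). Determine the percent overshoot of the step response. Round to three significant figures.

Dividing through by 10.7: denominator becomes s² + 72.06 s + 15890.
So ω_n = √15890 = 126 rad/s and ζ = 72.06/(2·126) = 0.286.
%OS = 100·exp(−πζ/√(1−ζ²)) = 39.2%.

%OS ≈ 39.2%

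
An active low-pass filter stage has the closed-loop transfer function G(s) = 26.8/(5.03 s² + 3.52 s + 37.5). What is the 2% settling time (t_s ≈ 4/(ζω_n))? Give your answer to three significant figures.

t_s ≈ 11.4 s

Dividing through by 5.03: denominator becomes s² + 0.6998 s + 7.455.
So ω_n = √7.455 = 2.73 rad/s and ζ = 0.6998/(2·2.73) = 0.128.
t_s ≈ 4/(ζω_n) = 11.4 s.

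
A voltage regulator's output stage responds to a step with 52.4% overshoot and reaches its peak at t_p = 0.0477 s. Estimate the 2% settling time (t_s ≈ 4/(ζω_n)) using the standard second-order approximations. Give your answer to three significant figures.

The overshoot fixes ζ = −ln(OS)/√(π²+ln²(OS)) = 0.201.
From t_p = π/ω_d, ω_d = π/0.0477 = 65.9 rad/s, so ω_n = ω_d/√(1−ζ²) = 67.2 rad/s.
t_s ≈ 4/(ζω_n) = 4/(0.201·67.2) = 0.295 s.

t_s ≈ 0.295 s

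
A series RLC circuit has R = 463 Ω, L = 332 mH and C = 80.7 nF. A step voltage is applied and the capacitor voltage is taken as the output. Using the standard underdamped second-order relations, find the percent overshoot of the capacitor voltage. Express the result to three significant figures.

%OS ≈ 69.7%

For a series RLC circuit (capacitor voltage as output), ω_n = 1/√(LC) = 1/√(332 mH · 80.7 nF) = 6110 rad/s.
ζ = (R/2)·√(C/L) = (463/2)·√(80.7 nF/332 mH) = 0.114.
%OS = 100·exp(−πζ/√(1−ζ²)) = 69.7%.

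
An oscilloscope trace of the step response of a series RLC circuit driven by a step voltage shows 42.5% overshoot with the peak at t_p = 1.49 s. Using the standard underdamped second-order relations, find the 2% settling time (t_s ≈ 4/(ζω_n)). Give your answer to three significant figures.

t_s ≈ 6.97 s

ζ from %OS: ζ = |ln 0.425|/√(π²+ln²0.425) = 0.263.
t_p = π/ω_d ⇒ ω_d = 2.11 rad/s; then ω_n = ω_d/√(1−ζ²) = 2.19 rad/s.
t_s ≈ 4/(ζω_n) = 4/(0.263·2.19) = 6.97 s.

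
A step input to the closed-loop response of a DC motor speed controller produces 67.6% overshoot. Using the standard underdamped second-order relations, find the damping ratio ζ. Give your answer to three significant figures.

ζ ≈ 0.124

Inverting the overshoot relation: ζ = |ln 0.676|/√(π² + ln²0.676) = 0.124.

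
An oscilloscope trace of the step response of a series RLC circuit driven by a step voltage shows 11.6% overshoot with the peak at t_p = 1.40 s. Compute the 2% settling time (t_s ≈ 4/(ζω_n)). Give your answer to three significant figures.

t_s ≈ 2.60 s

From the overshoot, ζ = −ln(OS)/√(π²+ln²(OS)) = 0.566.
From t_p = π/ω_d, ω_d = π/1.40 = 2.24 rad/s, so ω_n = ω_d/√(1−ζ²) = 2.72 rad/s.
t_s ≈ 4/(ζω_n) = 4/(0.566·2.72) = 2.60 s.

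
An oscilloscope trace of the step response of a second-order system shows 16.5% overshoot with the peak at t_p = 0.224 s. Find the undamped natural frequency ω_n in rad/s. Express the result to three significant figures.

The overshoot fixes ζ = −ln(OS)/√(π²+ln²(OS)) = 0.498.
From t_p = π/ω_d, ω_d = π/0.224 = 14.0 rad/s, so ω_n = ω_d/√(1−ζ²) = 16.2 rad/s.

ω_n ≈ 16.2 rad/s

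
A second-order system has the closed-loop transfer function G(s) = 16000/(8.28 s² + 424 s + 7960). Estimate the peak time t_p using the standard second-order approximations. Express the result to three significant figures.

t_p ≈ 0.180 s

Dividing through by 8.28: denominator becomes s² + 51.21 s + 961.4.
So ω_n = √961.4 = 31.0 rad/s and ζ = 51.21/(2·31.0) = 0.826.
ω_d = ω_n√(1−ζ²) = 17.5 rad/s. t_p = π/ω_d = 0.180 s.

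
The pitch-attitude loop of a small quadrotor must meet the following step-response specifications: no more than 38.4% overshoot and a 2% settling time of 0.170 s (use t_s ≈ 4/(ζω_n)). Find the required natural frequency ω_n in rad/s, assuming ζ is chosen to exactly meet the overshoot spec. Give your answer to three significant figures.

ζ = −ln(OS)/√(π² + (ln OS)²). With OS = 0.384, ln OS = −0.9571 and ζ = 0.9571/3.284 = 0.291.
Then ω_n = 4/(ζ t_s) = 4/(0.291 × 0.170) = 80.7 rad/s.

ω_n ≈ 80.7 rad/s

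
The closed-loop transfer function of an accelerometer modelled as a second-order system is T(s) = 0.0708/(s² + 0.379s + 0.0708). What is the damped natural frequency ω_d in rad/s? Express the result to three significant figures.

ω_n = √0.0708 = 0.266 rad/s; ζ = 0.379/(2·0.266) = 0.712.
ω_d = ω_n√(1−ζ²) = 0.187 rad/s.

ω_d ≈ 0.187 rad/s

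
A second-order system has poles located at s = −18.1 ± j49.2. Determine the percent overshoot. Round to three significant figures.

|pole| = ω_n = √(18.1² + 49.2²) = 52.4 rad/s; ζ = cos θ = σ/ω_n = 0.345.
Overshoot: exp(−π·0.345/√(1−0.345²)) = 0.315, i.e. 31.5%.

%OS ≈ 31.5%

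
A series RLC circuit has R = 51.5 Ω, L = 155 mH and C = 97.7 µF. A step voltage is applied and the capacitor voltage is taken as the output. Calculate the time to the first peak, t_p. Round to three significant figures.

For a series RLC circuit (capacitor voltage as output), ω_n = 1/√(LC) = 1/√(155 mH · 97.7 µF) = 257 rad/s.
ζ = (R/2)·√(C/L) = (51.5/2)·√(97.7 µF/155 mH) = 0.646.
The damped frequency ω_d = ω_n√(1−ζ²) = 196 rad/s. t_p = π/ω_d = 0.0160 s.

t_p ≈ 0.0160 s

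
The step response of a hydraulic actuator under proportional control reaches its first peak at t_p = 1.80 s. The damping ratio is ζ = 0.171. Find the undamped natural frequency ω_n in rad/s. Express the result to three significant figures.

Peak time t_p = π/ω_d, so ω_d = π/t_p = π/1.80 = 1.75 rad/s.
ω_n = ω_d/√(1−ζ²) = 1.75/√0.971 = 1.77 rad/s.

ω_n ≈ 1.77 rad/s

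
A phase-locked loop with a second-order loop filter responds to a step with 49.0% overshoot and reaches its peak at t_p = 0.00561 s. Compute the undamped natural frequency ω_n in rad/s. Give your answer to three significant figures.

From the overshoot, ζ = −ln(OS)/√(π²+ln²(OS)) = 0.221.
t_p = π/ω_d ⇒ ω_d = 560 rad/s; then ω_n = ω_d/√(1−ζ²) = 574 rad/s.

ω_n ≈ 574 rad/s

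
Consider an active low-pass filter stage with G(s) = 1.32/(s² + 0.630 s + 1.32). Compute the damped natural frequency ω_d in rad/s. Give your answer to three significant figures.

ω_d ≈ 1.10 rad/s

Comparing the denominator to s² + 2ζω_n s + ω_n²: ω_n = √1.32 = 1.15 rad/s, and 2ζω_n = 0.630 so ζ = 0.630/(2·1.15) = 0.274.
The damped frequency ω_d = ω_n√(1−ζ²) = 1.10 rad/s.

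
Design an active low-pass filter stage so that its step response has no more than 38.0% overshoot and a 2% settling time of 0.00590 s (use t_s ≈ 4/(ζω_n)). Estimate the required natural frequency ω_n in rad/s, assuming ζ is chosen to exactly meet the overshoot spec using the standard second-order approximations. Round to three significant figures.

Inverting the overshoot relation: ζ = |ln 0.380|/√(π² + ln²0.380) = 0.294.
Then ω_n = 4/(ζ t_s) = 4/(0.294 × 0.00590) = 2300 rad/s.

ω_n ≈ 2300 rad/s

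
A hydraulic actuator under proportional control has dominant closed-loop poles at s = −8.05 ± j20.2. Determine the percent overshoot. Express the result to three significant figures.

%OS ≈ 28.6%

With σ = 8.05, ω_d = 20.2: ω_n = √(σ²+ω_d²) = 21.7 rad/s, ζ = σ/ω_n = 0.370.
%OS = 100·exp(−πζ/√(1−ζ²)) = 28.6%.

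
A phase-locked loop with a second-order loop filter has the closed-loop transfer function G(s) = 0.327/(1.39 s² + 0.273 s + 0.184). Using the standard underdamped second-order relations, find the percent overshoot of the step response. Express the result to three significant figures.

Dividing through by 1.39: denominator becomes s² + 0.1964 s + 0.1324.
So ω_n = √0.1324 = 0.364 rad/s and ζ = 0.1964/(2·0.364) = 0.270.
%OS = 100·exp(−πζ/√(1−ζ²)) = 41.5%.

%OS ≈ 41.5%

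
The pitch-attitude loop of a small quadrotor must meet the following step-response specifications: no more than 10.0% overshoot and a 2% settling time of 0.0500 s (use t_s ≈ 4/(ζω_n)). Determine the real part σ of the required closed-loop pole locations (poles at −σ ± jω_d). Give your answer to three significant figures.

The settling-time spec alone fixes σ = ζω_n = 4/t_s = 4/0.0500 = 80.0.
(Overshoot then fixes ζ = 0.591 and hence ω_d = σ·√(1−ζ²)/ζ = 109 rad/s.)

σ ≈ 80.0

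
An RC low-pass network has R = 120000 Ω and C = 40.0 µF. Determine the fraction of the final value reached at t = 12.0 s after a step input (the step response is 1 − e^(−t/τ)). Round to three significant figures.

τ = RC = 120000 × 40.0 µF = 4.80 s.
y(t)/y_∞ = 1 − e^(−t/τ) = 1 − e^(−12.0/4.80) = 1 − e^(−2.50) = 0.918.

y/y_∞ ≈ 0.918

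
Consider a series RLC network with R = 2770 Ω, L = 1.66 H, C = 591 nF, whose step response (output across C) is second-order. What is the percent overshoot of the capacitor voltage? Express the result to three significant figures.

%OS ≈ 0.995%

For a series RLC circuit (capacitor voltage as output), ω_n = 1/√(LC) = 1/√(1.66 H · 591 nF) = 1010 rad/s.
ζ = (R/2)·√(C/L) = (2770/2)·√(591 nF/1.66 H) = 0.826.
Overshoot: exp(−π·0.826/√(1−0.826²)) = 0.00995, i.e. 0.995%.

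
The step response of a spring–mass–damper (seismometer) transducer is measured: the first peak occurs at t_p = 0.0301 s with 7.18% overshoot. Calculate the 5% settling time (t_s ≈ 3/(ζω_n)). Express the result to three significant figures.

t_s ≈ 0.0343 s

The overshoot fixes ζ = −ln(OS)/√(π²+ln²(OS)) = 0.642.
t_p = π/ω_d ⇒ ω_d = 104 rad/s; then ω_n = ω_d/√(1−ζ²) = 136 rad/s.
t_s ≈ 3/(ζω_n) = 3/(0.642·136) = 0.0343 s.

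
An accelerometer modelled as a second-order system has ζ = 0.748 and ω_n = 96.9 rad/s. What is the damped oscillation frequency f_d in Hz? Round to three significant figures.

ω_d = ω_n√(1−ζ²) = 96.9·√0.440 = 64.3 rad/s.
f_d = ω_d/(2π) = 10.2 Hz.

f_d ≈ 10.2 Hz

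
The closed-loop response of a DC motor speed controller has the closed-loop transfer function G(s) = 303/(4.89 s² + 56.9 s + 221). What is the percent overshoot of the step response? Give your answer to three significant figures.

%OS ≈ 0.440%

Dividing through by 4.89: denominator becomes s² + 11.64 s + 45.19.
So ω_n = √45.19 = 6.72 rad/s and ζ = 11.64/(2·6.72) = 0.865.
Overshoot: exp(−π·0.865/√(1−0.865²)) = 0.00440, i.e. 0.440%.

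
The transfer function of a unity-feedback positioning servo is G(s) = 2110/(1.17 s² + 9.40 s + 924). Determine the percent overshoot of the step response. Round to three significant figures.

Dividing through by 1.17: denominator becomes s² + 8.034 s + 789.7.
So ω_n = √789.7 = 28.1 rad/s and ζ = 8.034/(2·28.1) = 0.143.
%OS = 100·exp(−πζ/√(1−ζ²)) = 63.5%.

%OS ≈ 63.5%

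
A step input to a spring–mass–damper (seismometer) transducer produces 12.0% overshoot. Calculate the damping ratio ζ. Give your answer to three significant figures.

ζ = −ln(OS)/√(π² + (ln OS)²). With OS = 0.120, ln OS = −2.120 and ζ = 2.120/3.790 = 0.559.

ζ ≈ 0.559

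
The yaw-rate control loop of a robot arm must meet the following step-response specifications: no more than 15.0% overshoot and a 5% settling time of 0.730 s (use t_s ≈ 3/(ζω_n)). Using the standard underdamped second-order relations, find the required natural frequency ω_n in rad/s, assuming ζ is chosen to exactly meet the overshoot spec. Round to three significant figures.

Inverting the overshoot relation: ζ = |ln 0.150|/√(π² + ln²0.150) = 0.517.
From t_s ≈ 3/(ζω_n): ω_n = 3/(ζ·t_s) = 3/(0.517·0.730) = 7.95 rad/s.

ω_n ≈ 7.95 rad/s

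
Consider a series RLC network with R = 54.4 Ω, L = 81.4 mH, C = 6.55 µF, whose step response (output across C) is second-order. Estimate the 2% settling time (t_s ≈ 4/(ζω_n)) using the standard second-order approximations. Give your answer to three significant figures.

For a series RLC circuit (capacitor voltage as output), ω_n = 1/√(LC) = 1/√(81.4 mH · 6.55 µF) = 1370 rad/s.
ζ = (R/2)·√(C/L) = (54.4/2)·√(6.55 µF/81.4 mH) = 0.244.
t_s ≈ 4/(ζω_n) = 0.0120 s.

t_s ≈ 0.0120 s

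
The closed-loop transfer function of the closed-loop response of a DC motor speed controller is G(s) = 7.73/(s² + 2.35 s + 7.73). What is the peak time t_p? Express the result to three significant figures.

Matching coefficients with s² + 2ζω_n s + ω_n² gives ω_n² = 7.73 ⇒ ω_n = 2.78 rad/s, and ζ = 2.35/(2ω_n) = 0.423.
The damped frequency ω_d = ω_n√(1−ζ²) = 2.52 rad/s. Then t_p = π/ω_d = 1.25 s.

t_p ≈ 1.25 s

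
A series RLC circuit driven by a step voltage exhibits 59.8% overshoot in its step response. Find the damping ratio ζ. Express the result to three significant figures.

ζ ≈ 0.162

From %OS = 100·exp(−πζ/√(1−ζ²)), invert to get ζ = −ln(OS)/√(π² + ln²(OS)) with OS = 0.598.
−ln 0.598 = 0.5142, so ζ = 0.5142/√(π² + 0.2644) = 0.162.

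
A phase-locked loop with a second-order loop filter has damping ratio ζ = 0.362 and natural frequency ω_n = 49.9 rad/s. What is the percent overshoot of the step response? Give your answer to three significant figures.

For an underdamped second-order system, %OS = 100·exp(−πζ/√(1−ζ²)).
πζ/√(1−ζ²) = π·0.362/√(1−0.131) = 1.220, so %OS = 100·e^(−1.220) = 29.5%.

%OS ≈ 29.5%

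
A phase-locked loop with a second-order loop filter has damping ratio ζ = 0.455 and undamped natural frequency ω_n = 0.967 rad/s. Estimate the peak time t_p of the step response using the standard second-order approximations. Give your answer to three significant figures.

The damped frequency is ω_d = ω_n√(1−ζ²) = 0.967·√(1−0.207) = 0.861 rad/s.
Peak time t_p = π/ω_d = π/0.861 = 3.65 s.

t_p ≈ 3.65 s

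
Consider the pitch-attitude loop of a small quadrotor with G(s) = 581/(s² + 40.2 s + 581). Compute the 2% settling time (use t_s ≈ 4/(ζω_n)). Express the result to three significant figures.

Comparing the denominator to s² + 2ζω_n s + ω_n²: ω_n = √581 = 24.1 rad/s, and 2ζω_n = 40.2 so ζ = 40.2/(2·24.1) = 0.834.
t_s ≈ 4/(ζω_n) = 4/(0.834·24.1) = 0.199 s.

t_s ≈ 0.199 s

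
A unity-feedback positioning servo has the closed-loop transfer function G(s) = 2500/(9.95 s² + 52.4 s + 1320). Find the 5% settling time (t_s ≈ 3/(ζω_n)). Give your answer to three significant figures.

Dividing through by 9.95: denominator becomes s² + 5.266 s + 132.7.
So ω_n = √132.7 = 11.5 rad/s and ζ = 5.266/(2·11.5) = 0.229.
t_s ≈ 3/(ζω_n) = 1.14 s.

t_s ≈ 1.14 s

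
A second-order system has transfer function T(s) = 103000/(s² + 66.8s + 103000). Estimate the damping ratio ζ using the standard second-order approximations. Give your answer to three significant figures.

ζ ≈ 0.104

Matching coefficients with s² + 2ζω_n s + ω_n² gives ω_n² = 103000 ⇒ ω_n = 321 rad/s, and ζ = 66.8/(2ω_n) = 0.104.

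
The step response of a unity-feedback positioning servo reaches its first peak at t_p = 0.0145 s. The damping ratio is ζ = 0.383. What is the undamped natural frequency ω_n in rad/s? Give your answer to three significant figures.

Peak time t_p = π/ω_d, so ω_d = π/t_p = π/0.0145 = 217 rad/s.
ω_n = ω_d/√(1−ζ²) = 217/√0.853 = 235 rad/s.

ω_n ≈ 235 rad/s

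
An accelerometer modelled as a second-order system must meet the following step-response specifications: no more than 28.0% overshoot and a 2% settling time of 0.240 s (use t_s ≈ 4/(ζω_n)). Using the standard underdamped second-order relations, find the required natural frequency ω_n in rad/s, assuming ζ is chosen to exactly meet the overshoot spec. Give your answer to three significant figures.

ω_n ≈ 44.4 rad/s

ζ = −ln(OS)/√(π² + (ln OS)²). With OS = 0.280, ln OS = −1.273 and ζ = 1.273/3.390 = 0.376.
From t_s ≈ 4/(ζω_n): ω_n = 4/(ζ·t_s) = 4/(0.376·0.240) = 44.4 rad/s.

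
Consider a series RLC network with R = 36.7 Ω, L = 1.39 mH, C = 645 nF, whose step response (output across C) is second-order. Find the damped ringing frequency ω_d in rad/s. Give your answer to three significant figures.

ω_d ≈ 30700 rad/s

For a series RLC circuit (capacitor voltage as output), ω_n = 1/√(LC) = 1/√(1.39 mH · 645 nF) = 33400 rad/s.
ζ = (R/2)·√(C/L) = (36.7/2)·√(645 nF/1.39 mH) = 0.395.
ω_d = ω_n√(1−ζ²) = 30700 rad/s.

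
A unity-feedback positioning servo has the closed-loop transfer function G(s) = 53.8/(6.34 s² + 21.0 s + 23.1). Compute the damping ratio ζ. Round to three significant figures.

ζ ≈ 0.868

Dividing through by 6.34: denominator becomes s² + 3.312 s + 3.644.
So ω_n = √3.644 = 1.91 rad/s and ζ = 3.312/(2·1.91) = 0.868.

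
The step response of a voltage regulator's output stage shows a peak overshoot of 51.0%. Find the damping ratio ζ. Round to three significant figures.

ζ ≈ 0.210

Inverting the overshoot relation: ζ = |ln 0.510|/√(π² + ln²0.510) = 0.210.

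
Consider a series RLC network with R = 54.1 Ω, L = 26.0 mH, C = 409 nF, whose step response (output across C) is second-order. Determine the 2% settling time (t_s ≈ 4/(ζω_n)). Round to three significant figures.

For a series RLC circuit (capacitor voltage as output), ω_n = 1/√(LC) = 1/√(26.0 mH · 409 nF) = 9700 rad/s.
ζ = (R/2)·√(C/L) = (54.1/2)·√(409 nF/26.0 mH) = 0.107.
t_s ≈ 4/(ζω_n) = 0.00384 s.

t_s ≈ 0.00384 s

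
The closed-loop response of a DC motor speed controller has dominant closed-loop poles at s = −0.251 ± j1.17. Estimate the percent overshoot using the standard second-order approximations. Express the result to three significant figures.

%OS ≈ 51.0%

With σ = 0.251, ω_d = 1.17: ω_n = √(σ²+ω_d²) = 1.20 rad/s, ζ = σ/ω_n = 0.210.
%OS = 100 e^{−πζ/√(1−ζ²)} with ζ = 0.210 gives 51.0%.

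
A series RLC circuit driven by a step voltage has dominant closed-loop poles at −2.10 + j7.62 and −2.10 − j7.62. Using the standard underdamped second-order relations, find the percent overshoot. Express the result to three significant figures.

%OS ≈ 42.1%

With σ = 2.10, ω_d = 7.62: ω_n = √(σ²+ω_d²) = 7.90 rad/s, ζ = σ/ω_n = 0.266.
%OS = 100 e^{−πζ/√(1−ζ²)} with ζ = 0.266 gives 42.1%.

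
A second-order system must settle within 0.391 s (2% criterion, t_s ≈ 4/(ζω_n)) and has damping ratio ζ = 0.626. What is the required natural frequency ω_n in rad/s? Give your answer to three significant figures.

ω_n ≈ 16.3 rad/s

Rearranging t_s ≈ 4/(ζω_n) gives ω_n = 4/(ζ·t_s) = 4/(0.626 × 0.391) = 16.3 rad/s.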